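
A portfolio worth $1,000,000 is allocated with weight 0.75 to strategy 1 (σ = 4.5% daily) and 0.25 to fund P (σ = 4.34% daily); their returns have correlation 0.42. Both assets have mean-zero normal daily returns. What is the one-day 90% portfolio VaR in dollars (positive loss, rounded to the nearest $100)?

$50,700

σ_p² = 0.75²·4.5² + 0.25²·4.34² + 2·0.42·0.75·0.25·4.5·4.34 = 15.6438 (%²).
σ_p = √15.6438 = 3.955%.
At 90%, z = 1.282.
VaR = 1.282 × 3.955% = 5.070%; on $1,000,000 that is $50,700.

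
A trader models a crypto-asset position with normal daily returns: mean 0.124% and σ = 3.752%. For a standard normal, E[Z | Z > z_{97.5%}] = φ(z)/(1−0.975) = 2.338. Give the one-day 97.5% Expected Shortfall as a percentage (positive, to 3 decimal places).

ES = −(0.124%) + 3.752% × 2.338 = 8.648%.

8.648%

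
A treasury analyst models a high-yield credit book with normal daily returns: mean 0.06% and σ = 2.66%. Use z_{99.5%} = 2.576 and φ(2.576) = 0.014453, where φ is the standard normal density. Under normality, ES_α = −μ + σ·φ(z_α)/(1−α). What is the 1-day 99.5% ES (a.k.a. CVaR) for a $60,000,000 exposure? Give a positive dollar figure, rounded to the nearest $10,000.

$4,580,000

Tail multiplier: φ(z)/(1−α) = 0.014453 / 0.005 = 2.891.
ES = −(0.06%) + 2.66% × 2.891 = 7.630%.
On $60,000,000: 0.07630 × $60,000,000 = $4,578,000.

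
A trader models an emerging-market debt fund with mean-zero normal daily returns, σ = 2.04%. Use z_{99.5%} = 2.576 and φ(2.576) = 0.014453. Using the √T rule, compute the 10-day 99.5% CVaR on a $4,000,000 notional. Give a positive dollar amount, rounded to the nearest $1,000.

σ_{10d} = 2.04% × √10 = 6.451%.
ES multiplier = φ(z)/(1−α) = 0.014453/0.005 = 2.891.
ES = 6.451% × 2.891 = 18.650%; on $4,000,000: $746,000.

$746,000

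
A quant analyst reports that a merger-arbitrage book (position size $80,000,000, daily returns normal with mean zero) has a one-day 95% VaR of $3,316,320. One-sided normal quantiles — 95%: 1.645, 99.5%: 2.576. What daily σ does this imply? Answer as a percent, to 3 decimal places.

VaR as a fraction: $3,316,320 / $80,000,000 = 4.145%.
σ = VaR / z = 4.145% / 1.645 = 2.520%.

2.520%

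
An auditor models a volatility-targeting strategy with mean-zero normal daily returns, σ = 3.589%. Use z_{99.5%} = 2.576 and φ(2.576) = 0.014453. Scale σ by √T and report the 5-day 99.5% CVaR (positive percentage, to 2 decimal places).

23.20%

σ_{5d} = 3.589% × √5 = 8.025%.
ES multiplier = φ(z)/(1−α) = 0.014453/0.005 = 2.891.
ES = 8.025% × 2.891 = 23.200%.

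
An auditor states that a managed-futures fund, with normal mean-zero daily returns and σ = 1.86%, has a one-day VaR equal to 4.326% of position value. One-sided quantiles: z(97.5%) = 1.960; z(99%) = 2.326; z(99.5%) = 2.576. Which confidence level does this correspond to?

99%

Implied z = VaR/σ = 4.326 / 1.86 = 2.326.
This matches z(99%) = 2.326.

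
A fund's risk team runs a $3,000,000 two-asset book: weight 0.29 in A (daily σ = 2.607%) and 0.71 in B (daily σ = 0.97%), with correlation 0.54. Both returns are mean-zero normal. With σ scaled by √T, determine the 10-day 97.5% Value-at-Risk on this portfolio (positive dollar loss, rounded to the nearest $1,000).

$236,000

σ_p = √(0.29²·2.607² + 0.71²·0.97² + 2·0.54·0.29·0.71·2.607·0.97) = 1.268%.
σ_{10d} = 1.268% × √10 = 4.010%.
z(97.5%) = 1.960.
VaR = 1.960 × 4.010% = 7.860%; on $3,000,000 that is $235,800.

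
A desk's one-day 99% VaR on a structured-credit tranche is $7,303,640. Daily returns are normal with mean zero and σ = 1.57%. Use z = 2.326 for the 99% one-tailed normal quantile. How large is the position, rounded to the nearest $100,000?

$200,000,000

VaR as a fraction of value: z·σ = 2.326 × 1.57% = 3.65182%.
Position = $7,303,640 / 0.0365182 = $200,000,000.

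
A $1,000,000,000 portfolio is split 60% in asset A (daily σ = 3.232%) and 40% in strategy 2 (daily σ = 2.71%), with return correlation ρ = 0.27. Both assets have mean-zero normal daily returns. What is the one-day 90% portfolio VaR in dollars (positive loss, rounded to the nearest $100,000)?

$31,600,000

σ_p² = 0.6²·3.232² + 0.4²·2.71² + 2·0.27·0.6·0.4·3.232·2.71 = 6.0707 (%²).
σ_p = √6.0707 = 2.464%.
At 90%, z = 1.282.
VaR = 1.282 × 2.464% = 3.159%; on $1,000,000,000 that is $31,590,000.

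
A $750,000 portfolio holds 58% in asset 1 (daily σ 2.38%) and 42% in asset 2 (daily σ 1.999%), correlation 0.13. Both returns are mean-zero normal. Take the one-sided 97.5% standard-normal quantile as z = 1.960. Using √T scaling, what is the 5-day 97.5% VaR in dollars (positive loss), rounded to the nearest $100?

σ_p = √(0.58²·2.38² + 0.42²·1.999² + 2·0.13·0.58·0.42·2.38·1.999) = 1.706%.
σ_{5d} = 1.706% × √5 = 3.815%.
VaR = 1.960 × 3.815% = 7.477%; on $750,000 that is $56,078.

$56,100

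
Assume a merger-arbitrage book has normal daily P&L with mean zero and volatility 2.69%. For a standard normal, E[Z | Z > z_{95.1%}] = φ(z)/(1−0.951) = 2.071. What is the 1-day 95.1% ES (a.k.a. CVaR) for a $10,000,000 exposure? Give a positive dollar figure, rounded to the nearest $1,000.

ES = 2.69% × 2.071 = 5.571%.
On $10,000,000: 0.05571 × $10,000,000 = $557,100.

$557,000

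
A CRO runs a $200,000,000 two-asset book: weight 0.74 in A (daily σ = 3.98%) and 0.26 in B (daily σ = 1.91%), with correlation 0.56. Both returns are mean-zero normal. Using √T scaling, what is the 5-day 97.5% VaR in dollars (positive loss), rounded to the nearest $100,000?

$28,500,000

σ_p = √(0.74²·3.98² + 0.26²·1.91² + 2·0.56·0.74·0.26·3.98·1.91) = 3.249%.
σ_{5d} = 3.249% × √5 = 7.265%.
z(97.5%) = 1.960.
VaR = 1.960 × 7.265% = 14.239%; on $200,000,000 that is $28,478,000.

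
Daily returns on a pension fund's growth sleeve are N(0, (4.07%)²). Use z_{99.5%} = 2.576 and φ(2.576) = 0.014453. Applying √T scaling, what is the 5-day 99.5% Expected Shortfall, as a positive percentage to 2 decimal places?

26.31%

σ_{5d} = 4.07% × √5 = 9.101%.
ES multiplier = φ(z)/(1−α) = 0.014453/0.005 = 2.891.
ES = 9.101% × 2.891 = 26.311%.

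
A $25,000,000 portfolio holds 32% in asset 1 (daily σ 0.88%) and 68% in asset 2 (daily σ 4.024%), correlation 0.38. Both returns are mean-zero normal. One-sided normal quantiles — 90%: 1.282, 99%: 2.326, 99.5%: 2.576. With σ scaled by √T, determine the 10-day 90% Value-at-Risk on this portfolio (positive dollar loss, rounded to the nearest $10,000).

$2,890,000

σ_p = √(0.32²·0.88² + 0.68²·4.024² + 2·0.38·0.32·0.68·0.88·4.024) = 2.855%.
σ_{10d} = 2.855% × √10 = 9.028%.
VaR = 1.282 × 9.028% = 11.574%; on $25,000,000 that is $2,893,500.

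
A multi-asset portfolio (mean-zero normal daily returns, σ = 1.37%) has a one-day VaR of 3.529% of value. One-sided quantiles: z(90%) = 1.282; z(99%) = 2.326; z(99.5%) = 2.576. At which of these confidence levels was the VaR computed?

99.5%

Implied z = VaR/σ = 3.529 / 1.37 = 2.576.
This matches z(99.5%) = 2.576.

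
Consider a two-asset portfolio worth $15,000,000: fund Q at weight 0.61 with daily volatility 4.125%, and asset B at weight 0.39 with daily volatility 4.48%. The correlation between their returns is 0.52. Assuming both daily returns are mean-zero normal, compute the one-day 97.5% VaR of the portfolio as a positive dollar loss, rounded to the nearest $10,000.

σ_p² = 0.61²·4.125² + 0.39²·4.48² + 2·0.52·0.61·0.39·4.125·4.48 = 13.9565 (%²).
σ_p = √13.9565 = 3.736%.
At 97.5%, z = 1.960.
VaR = 1.960 × 3.736% = 7.323%; on $15,000,000 that is $1,098,450.

$1,100,000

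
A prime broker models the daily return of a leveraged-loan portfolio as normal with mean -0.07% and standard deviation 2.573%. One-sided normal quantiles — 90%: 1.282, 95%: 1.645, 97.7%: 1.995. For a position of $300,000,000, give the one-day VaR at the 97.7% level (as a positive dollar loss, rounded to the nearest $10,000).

$15,610,000

VaR = −μ + z·σ = −(-0.07%) + 1.995 × 2.573% = 5.203%.
On $300,000,000: 0.05203 × $300,000,000 = $15,609,000.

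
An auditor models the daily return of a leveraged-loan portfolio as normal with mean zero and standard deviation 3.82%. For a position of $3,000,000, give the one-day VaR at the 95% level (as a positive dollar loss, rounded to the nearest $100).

$188,500

At 95% one-sided, z = 1.645.
VaR = z·σ = 1.645 × 3.82% = 6.284%.
On $3,000,000: 0.06284 × $3,000,000 = $188,520.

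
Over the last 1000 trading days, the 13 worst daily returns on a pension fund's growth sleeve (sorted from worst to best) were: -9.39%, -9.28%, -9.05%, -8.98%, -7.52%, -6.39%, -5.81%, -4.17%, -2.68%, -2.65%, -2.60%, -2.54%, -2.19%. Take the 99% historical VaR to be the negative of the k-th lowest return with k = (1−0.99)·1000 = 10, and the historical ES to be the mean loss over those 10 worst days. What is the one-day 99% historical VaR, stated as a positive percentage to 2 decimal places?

k = 10; the 10th lowest return is -2.65%, so VaR = 2.65%.

2.65%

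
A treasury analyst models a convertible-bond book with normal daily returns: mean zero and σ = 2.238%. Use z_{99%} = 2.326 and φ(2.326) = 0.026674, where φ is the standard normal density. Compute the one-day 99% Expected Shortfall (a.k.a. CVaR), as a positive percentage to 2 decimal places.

5.97%

Tail multiplier: φ(z)/(1−α) = 0.026674 / 0.01 = 2.667.
ES = 2.238% × 2.667 = 5.969%.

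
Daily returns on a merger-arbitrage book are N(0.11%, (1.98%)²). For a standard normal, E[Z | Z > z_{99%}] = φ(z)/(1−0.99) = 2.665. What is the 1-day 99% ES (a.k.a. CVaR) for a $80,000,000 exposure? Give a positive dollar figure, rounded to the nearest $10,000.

ES = −(0.11%) + 1.98% × 2.665 = 5.167%.
On $80,000,000: 0.05167 × $80,000,000 = $4,133,600.

$4,130,000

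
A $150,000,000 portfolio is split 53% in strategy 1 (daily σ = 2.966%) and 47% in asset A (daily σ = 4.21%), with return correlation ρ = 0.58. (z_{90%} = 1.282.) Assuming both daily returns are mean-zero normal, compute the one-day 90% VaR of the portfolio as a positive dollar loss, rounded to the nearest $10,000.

$6,080,000

σ_p² = 0.53²·2.966² + 0.47²·4.21² + 2·0.58·0.53·0.47·2.966·4.21 = 9.9945 (%²).
σ_p = √9.9945 = 3.161%.
VaR = 1.282 × 3.161% = 4.052%; on $150,000,000 that is $6,078,000.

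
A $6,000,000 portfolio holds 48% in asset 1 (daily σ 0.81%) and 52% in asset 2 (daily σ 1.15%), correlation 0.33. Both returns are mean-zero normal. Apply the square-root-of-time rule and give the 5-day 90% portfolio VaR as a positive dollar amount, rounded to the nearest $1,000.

$140,000

σ_p = √(0.48²·0.81² + 0.52²·1.15² + 2·0.33·0.48·0.52·0.81·1.15) = 0.814%.
σ_{5d} = 0.814% × √5 = 1.820%.
z(90%) = 1.282.
VaR = 1.282 × 1.820% = 2.333%; on $6,000,000 that is $139,980.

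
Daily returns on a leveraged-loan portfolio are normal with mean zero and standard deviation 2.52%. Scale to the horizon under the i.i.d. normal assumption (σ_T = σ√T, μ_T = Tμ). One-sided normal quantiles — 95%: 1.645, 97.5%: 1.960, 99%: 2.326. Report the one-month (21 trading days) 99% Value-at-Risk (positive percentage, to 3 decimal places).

26.861%

σ_{21d} = 2.52% × √21 = 11.548%.
VaR = 2.326 × 11.548% = 26.861%.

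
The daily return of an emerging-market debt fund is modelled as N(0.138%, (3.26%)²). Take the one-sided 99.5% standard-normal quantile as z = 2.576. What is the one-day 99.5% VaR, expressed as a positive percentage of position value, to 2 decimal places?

VaR = −μ + z·σ = −(0.138%) + 2.576 × 3.26% = 8.260%.

8.26%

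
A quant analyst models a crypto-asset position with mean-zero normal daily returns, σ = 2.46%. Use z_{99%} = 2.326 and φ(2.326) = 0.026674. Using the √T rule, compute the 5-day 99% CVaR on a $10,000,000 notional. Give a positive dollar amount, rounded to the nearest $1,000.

σ_{5d} = 2.46% × √5 = 5.501%.
ES multiplier = φ(z)/(1−α) = 0.026674/0.01 = 2.667.
ES = 5.501% × 2.667 = 14.671%; on $10,000,000: $1,467,100.

$1,467,000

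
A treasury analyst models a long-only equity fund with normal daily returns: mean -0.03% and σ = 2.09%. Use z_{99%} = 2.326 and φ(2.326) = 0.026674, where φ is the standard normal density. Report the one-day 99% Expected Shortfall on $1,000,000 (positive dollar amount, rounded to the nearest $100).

Tail multiplier: φ(z)/(1−α) = 0.026674 / 0.01 = 2.667.
ES = −(-0.03%) + 2.09% × 2.667 = 5.604%.
On $1,000,000: 0.05604 × $1,000,000 = $56,040.

$56,000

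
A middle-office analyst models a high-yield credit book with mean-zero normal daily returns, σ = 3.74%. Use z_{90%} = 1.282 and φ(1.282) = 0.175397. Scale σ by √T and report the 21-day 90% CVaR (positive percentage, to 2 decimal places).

30.06%

σ_{21d} = 3.74% × √21 = 17.139%.
ES multiplier = φ(z)/(1−α) = 0.175397/0.1 = 1.754.
ES = 17.139% × 1.754 = 30.062%.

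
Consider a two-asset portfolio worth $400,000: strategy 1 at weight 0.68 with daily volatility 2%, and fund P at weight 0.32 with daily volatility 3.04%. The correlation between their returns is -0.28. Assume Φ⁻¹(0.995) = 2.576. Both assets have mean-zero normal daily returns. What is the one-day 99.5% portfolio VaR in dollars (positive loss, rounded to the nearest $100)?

σ_p² = 0.68²·2² + 0.32²·3.04² + 2·-0.28·0.68·0.32·2·3.04 = 2.0551 (%²).
σ_p = √2.0551 = 1.434%.
VaR = 2.576 × 1.434% = 3.694%; on $400,000 that is $14,776.

$14,800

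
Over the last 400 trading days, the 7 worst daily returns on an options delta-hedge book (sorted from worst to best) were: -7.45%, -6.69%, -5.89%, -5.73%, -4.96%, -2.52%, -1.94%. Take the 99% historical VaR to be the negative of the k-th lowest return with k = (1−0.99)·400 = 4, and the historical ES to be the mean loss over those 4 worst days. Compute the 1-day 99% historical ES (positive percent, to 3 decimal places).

The 4 worst returns sum to -25.76%.
ES = −(-25.76%) / 4 = 6.44% ≈ 6.440%.

6.440%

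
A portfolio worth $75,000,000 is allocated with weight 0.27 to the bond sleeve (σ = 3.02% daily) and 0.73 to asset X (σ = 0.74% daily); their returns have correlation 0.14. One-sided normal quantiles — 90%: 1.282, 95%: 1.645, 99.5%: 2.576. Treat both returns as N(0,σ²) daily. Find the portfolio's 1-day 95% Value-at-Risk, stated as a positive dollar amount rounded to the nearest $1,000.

σ_p² = 0.27²·3.02² + 0.73²·0.74² + 2·0.14·0.27·0.73·3.02·0.74 = 1.0800 (%²).
σ_p = √1.0800 = 1.039%.
VaR = 1.645 × 1.039% = 1.709%; on $75,000,000 that is $1,281,750.

$1,282,000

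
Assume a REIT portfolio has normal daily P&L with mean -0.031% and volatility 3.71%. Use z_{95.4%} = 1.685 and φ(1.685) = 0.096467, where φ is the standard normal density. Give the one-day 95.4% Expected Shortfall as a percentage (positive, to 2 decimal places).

7.81%

Tail multiplier: φ(z)/(1−α) = 0.096467 / 0.046 = 2.097.
ES = −(-0.031%) + 3.71% × 2.097 = 7.811%.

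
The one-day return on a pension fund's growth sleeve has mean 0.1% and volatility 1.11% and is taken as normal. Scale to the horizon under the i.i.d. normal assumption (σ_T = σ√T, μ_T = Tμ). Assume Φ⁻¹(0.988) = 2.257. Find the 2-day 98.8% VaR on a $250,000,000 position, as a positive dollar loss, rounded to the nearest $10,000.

$8,360,000

σ_{2d} = 1.11% × √2 = 1.570%; μ_{2d} = 2 × 0.1% = 0.200%.
VaR = −(0.200%) + 2.257 × 1.570% = 3.343%.
On $250,000,000: 0.03343 × $250,000,000 = $8,357,500.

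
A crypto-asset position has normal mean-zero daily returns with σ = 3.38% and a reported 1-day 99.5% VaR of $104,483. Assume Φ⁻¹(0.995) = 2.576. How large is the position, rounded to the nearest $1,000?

VaR as a fraction of value: z·σ = 2.576 × 3.38% = 8.70688%.
Position = $104,483 / 0.0870688 = $1,200,005.

$1,200,000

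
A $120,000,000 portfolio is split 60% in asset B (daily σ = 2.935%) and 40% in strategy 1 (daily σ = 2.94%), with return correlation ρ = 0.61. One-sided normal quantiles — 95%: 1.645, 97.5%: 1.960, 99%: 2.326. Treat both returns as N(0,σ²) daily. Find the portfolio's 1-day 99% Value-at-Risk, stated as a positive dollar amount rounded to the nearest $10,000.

σ_p² = 0.6²·2.935² + 0.4²·2.94² + 2·0.61·0.6·0.4·2.935·2.94 = 7.0106 (%²).
σ_p = √7.0106 = 2.648%.
VaR = 2.326 × 2.648% = 6.159%; on $120,000,000 that is $7,390,800.

$7,390,000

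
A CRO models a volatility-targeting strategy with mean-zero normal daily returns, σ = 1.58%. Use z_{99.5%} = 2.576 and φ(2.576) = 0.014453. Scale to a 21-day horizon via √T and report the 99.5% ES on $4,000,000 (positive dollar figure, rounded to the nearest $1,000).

$837,000

σ_{21d} = 1.58% × √21 = 7.240%.
ES multiplier = φ(z)/(1−α) = 0.014453/0.005 = 2.891.
ES = 7.240% × 2.891 = 20.931%; on $4,000,000: $837,240.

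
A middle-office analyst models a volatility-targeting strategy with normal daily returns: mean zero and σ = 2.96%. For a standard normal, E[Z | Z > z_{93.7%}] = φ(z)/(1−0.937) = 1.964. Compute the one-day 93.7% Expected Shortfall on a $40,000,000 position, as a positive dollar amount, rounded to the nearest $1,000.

$2,325,000

ES = 2.96% × 1.964 = 5.813%.
On $40,000,000: 0.05813 × $40,000,000 = $2,325,200.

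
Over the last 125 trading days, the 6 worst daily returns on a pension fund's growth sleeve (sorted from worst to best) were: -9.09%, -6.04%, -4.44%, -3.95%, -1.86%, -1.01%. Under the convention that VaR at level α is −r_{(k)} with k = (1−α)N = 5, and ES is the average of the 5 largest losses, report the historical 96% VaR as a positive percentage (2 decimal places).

1.86%

k = 5; the 5th lowest return is -1.86%, so VaR = 1.86%.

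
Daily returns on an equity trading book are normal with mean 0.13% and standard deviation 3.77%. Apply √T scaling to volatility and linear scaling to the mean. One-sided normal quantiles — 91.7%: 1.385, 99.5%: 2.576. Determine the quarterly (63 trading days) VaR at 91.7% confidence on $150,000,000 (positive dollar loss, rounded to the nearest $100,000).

σ_{63d} = 3.77% × √63 = 29.923%; μ_{63d} = 63 × 0.13% = 8.190%.
VaR = −(8.190%) + 1.385 × 29.923% = 33.253%.
On $150,000,000: 0.33253 × $150,000,000 = $49,879,500.

$49,900,000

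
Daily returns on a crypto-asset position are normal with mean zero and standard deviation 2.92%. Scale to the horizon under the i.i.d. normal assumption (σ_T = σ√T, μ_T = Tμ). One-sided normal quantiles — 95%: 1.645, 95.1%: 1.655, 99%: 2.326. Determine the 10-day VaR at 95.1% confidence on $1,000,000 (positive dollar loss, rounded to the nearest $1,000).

$153,000

σ_{10d} = 2.92% × √10 = 9.234%.
VaR = 1.655 × 9.234% = 15.282%.
On $1,000,000: 0.15282 × $1,000,000 = $152,820.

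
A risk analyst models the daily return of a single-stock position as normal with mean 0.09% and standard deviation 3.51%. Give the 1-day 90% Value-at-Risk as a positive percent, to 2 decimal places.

4.41%

At 90% one-sided, z = 1.282.
VaR = −μ + z·σ = −(0.09%) + 1.282 × 3.51% = 4.410%.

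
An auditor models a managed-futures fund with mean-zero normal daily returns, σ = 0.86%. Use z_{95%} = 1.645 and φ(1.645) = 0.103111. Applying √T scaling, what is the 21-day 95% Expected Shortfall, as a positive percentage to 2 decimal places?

8.13%

σ_{21d} = 0.86% × √21 = 3.941%.
ES multiplier = φ(z)/(1−α) = 0.103111/0.05 = 2.062.
ES = 3.941% × 2.062 = 8.126%.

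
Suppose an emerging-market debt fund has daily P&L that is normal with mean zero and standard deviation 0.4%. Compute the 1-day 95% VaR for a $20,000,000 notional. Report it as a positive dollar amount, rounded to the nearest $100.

$131,600

At 95% one-sided, z = 1.645.
VaR = z·σ = 1.645 × 0.4% = 0.658%.
On $20,000,000: 0.00658 × $20,000,000 = $131,600.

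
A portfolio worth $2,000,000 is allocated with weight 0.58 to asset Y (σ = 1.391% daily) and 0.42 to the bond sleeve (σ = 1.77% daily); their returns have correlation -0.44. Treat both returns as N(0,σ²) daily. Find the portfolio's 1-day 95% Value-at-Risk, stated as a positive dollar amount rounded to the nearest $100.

σ_p² = 0.58²·1.391² + 0.42²·1.77² + 2·-0.44·0.58·0.42·1.391·1.77 = 0.6757 (%²).
σ_p = √0.6757 = 0.822%.
At 95%, z = 1.645.
VaR = 1.645 × 0.822% = 1.352%; on $2,000,000 that is $27,040.

$27,000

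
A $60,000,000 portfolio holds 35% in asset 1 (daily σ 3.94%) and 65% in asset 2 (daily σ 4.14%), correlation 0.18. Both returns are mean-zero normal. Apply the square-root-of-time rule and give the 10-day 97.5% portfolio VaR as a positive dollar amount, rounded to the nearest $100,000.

$12,000,000

σ_p = √(0.35²·3.94² + 0.65²·4.14² + 2·0.18·0.35·0.65·3.94·4.14) = 3.237%.
σ_{10d} = 3.237% × √10 = 10.236%.
z(97.5%) = 1.960.
VaR = 1.960 × 10.236% = 20.063%; on $60,000,000 that is $12,037,800.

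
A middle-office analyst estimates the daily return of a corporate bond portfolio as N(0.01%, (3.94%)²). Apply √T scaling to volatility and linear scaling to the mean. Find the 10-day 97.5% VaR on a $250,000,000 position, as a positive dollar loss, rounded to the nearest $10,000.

$60,800,000

At 97.5%, z = 1.960.
σ_{10d} = 3.94% × √10 = 12.459%; μ_{10d} = 10 × 0.01% = 0.100%.
VaR = −(0.100%) + 1.960 × 12.459% = 24.320%.
On $250,000,000: 0.24320 × $250,000,000 = $60,800,000.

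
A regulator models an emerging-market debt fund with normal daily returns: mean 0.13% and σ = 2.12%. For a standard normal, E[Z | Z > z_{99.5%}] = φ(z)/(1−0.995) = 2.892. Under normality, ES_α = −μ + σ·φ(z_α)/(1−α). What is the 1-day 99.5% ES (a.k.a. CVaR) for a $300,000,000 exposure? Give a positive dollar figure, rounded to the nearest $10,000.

$18,000,000

ES = −(0.13%) + 2.12% × 2.892 = 6.001%.
On $300,000,000: 0.06001 × $300,000,000 = $18,003,000.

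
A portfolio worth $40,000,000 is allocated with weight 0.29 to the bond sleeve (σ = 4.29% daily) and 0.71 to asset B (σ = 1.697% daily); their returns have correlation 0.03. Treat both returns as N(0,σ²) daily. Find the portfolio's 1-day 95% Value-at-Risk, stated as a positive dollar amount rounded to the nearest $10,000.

σ_p² = 0.29²·4.29² + 0.71²·1.697² + 2·0.03·0.29·0.71·4.29·1.697 = 3.0894 (%²).
σ_p = √3.0894 = 1.758%.
At 95%, z = 1.645.
VaR = 1.645 × 1.758% = 2.892%; on $40,000,000 that is $1,156,800.

$1,160,000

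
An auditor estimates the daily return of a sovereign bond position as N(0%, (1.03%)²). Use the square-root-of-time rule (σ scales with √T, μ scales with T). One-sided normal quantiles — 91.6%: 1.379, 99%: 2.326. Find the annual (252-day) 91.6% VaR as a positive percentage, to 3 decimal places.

22.548%

σ_{252d} = 1.03% × √252 = 16.351%.
VaR = 1.379 × 16.351% = 22.548%.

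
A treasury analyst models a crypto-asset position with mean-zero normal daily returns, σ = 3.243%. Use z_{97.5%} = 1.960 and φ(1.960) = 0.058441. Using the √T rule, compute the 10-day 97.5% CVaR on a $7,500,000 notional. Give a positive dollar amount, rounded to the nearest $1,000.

$1,798,000

σ_{10d} = 3.243% × √10 = 10.255%.
ES multiplier = φ(z)/(1−α) = 0.058441/0.025 = 2.338.
ES = 10.255% × 2.338 = 23.976%; on $7,500,000: $1,798,200.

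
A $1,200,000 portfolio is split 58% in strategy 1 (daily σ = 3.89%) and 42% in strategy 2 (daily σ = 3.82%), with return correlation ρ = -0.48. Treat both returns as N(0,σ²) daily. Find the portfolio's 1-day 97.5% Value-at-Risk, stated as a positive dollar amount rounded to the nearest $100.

$48,100

σ_p² = 0.58²·3.89² + 0.42²·3.82² + 2·-0.48·0.58·0.42·3.89·3.82 = 4.1895 (%²).
σ_p = √4.1895 = 2.047%.
At 97.5%, z = 1.960.
VaR = 1.960 × 2.047% = 4.012%; on $1,200,000 that is $48,144.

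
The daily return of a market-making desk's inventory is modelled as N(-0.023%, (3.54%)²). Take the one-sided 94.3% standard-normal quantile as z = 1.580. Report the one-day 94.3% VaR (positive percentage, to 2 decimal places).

5.62%

VaR = −μ + z·σ = −(-0.023%) + 1.580 × 3.54% = 5.616%.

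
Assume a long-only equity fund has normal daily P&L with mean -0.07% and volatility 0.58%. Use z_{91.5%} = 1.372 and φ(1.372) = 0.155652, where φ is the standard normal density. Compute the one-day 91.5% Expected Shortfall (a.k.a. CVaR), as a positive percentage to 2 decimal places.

Tail multiplier: φ(z)/(1−α) = 0.155652 / 0.085 = 1.831.
ES = −(-0.07%) + 0.58% × 1.831 = 1.132%.

1.13%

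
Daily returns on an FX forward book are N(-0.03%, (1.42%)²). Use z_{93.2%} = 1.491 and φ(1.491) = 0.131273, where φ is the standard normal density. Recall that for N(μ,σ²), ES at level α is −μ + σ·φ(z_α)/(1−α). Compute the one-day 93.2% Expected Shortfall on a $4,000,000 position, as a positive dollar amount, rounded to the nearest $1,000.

Tail multiplier: φ(z)/(1−α) = 0.131273 / 0.068 = 1.930.
ES = −(-0.03%) + 1.42% × 1.930 = 2.771%.
On $4,000,000: 0.02771 × $4,000,000 = $110,840.

$111,000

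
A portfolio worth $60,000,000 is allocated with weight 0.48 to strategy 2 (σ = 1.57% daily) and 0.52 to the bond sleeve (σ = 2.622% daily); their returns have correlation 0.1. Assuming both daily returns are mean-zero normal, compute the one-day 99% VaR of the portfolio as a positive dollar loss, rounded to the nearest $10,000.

σ_p² = 0.48²·1.57² + 0.52²·2.622² + 2·0.1·0.48·0.52·1.57·2.622 = 2.6324 (%²).
σ_p = √2.6324 = 1.622%.
At 99%, z = 2.326.
VaR = 2.326 × 1.622% = 3.773%; on $60,000,000 that is $2,263,800.

$2,260,000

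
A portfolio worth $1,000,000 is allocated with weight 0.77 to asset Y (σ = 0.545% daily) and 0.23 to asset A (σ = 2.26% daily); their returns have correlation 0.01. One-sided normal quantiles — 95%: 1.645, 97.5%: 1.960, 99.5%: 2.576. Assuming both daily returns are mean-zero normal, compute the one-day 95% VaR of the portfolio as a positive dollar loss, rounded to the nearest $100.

$11,000

σ_p² = 0.77²·0.545² + 0.23²·2.26² + 2·0.01·0.77·0.23·0.545·2.26 = 0.4507 (%²).
σ_p = √0.4507 = 0.671%.
VaR = 1.645 × 0.671% = 1.104%; on $1,000,000 that is $11,040.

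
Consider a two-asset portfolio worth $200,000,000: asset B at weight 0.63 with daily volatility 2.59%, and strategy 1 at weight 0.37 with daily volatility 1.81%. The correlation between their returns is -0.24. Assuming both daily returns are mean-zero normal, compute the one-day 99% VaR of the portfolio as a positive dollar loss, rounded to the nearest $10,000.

σ_p² = 0.63²·2.59² + 0.37²·1.81² + 2·-0.24·0.63·0.37·2.59·1.81 = 2.5864 (%²).
σ_p = √2.5864 = 1.608%.
At 99%, z = 2.326.
VaR = 2.326 × 1.608% = 3.740%; on $200,000,000 that is $7,480,000.

$7,480,000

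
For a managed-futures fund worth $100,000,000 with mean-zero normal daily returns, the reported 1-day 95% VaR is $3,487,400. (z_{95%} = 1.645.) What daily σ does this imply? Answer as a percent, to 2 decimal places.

VaR as a fraction: $3,487,400 / $100,000,000 = 3.487%.
σ = VaR / z = 3.487% / 1.645 = 2.120%.

2.12%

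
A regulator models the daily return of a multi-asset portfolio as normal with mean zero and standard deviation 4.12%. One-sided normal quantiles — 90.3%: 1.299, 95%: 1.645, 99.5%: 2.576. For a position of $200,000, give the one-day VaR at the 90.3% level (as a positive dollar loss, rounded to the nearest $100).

$10,700

VaR = z·σ = 1.299 × 4.12% = 5.352%.
On $200,000: 0.05352 × $200,000 = $10,704.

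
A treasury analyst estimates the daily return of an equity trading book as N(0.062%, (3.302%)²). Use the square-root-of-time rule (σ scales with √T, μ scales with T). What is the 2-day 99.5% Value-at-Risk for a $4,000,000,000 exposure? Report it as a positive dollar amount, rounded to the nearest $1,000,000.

$476,000,000

At 99.5%, z = 2.576.
σ_{2d} = 3.302% × √2 = 4.670%; μ_{2d} = 2 × 0.062% = 0.124%.
VaR = −(0.124%) + 2.576 × 4.670% = 11.906%.
On $4,000,000,000: 0.11906 × $4,000,000,000 = $476,240,000.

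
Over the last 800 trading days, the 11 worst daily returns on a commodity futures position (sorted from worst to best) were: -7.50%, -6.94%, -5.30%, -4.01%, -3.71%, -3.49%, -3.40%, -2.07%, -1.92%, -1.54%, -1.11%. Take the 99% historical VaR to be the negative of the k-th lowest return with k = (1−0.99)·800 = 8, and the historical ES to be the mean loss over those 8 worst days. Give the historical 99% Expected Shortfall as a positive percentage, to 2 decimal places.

4.55%

The 8 worst returns sum to -36.42%.
ES = −(-36.42%) / 8 = 4.5525% ≈ 4.55%.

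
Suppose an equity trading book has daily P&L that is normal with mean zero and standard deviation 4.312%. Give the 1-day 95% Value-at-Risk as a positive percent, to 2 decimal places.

At 95% one-sided, z = 1.645.
VaR = z·σ = 1.645 × 4.312% = 7.093%.

7.09%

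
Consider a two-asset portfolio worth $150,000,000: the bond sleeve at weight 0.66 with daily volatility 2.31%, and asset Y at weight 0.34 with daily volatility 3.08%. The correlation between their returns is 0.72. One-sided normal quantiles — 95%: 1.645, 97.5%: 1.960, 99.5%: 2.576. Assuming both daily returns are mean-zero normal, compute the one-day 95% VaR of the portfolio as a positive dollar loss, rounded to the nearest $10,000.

$5,900,000

σ_p² = 0.66²·2.31² + 0.34²·3.08² + 2·0.72·0.66·0.34·2.31·3.08 = 5.7201 (%²).
σ_p = √5.7201 = 2.392%.
VaR = 1.645 × 2.392% = 3.935%; on $150,000,000 that is $5,902,500.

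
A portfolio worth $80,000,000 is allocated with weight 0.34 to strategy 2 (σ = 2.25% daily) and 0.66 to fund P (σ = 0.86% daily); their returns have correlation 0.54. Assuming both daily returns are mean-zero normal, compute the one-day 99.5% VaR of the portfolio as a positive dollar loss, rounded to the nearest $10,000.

σ_p² = 0.34²·2.25² + 0.66²·0.86² + 2·0.54·0.34·0.66·2.25·0.86 = 1.3763 (%²).
σ_p = √1.3763 = 1.173%.
At 99.5%, z = 2.576.
VaR = 2.576 × 1.173% = 3.022%; on $80,000,000 that is $2,417,600.

$2,420,000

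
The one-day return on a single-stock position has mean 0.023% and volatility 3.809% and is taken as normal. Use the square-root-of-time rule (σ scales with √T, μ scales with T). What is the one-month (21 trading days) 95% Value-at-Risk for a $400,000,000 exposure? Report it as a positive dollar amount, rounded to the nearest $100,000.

$112,900,000

At 95%, z = 1.645.
σ_{21d} = 3.809% × √21 = 17.455%; μ_{21d} = 21 × 0.023% = 0.483%.
VaR = −(0.483%) + 1.645 × 17.455% = 28.230%.
On $400,000,000: 0.28230 × $400,000,000 = $112,920,000.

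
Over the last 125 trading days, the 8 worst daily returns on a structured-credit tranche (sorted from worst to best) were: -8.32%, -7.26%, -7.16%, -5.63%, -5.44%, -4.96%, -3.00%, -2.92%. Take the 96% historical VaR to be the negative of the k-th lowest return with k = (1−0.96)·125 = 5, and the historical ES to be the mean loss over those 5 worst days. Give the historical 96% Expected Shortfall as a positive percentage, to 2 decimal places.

The 5 worst returns sum to -33.81%.
ES = −(-33.81%) / 5 = 6.762% ≈ 6.76%.

6.76%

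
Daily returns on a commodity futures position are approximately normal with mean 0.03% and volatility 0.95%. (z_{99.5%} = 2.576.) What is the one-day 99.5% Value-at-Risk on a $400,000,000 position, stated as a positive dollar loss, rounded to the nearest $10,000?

$9,670,000

VaR = −μ + z·σ = −(0.03%) + 2.576 × 0.95% = 2.417%.
On $400,000,000: 0.02417 × $400,000,000 = $9,668,000.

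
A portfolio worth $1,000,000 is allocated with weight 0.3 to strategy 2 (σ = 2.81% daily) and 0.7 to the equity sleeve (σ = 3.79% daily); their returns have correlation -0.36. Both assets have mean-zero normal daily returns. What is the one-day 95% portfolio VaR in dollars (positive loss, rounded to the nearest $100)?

$40,800

σ_p² = 0.3²·2.81² + 0.7²·3.79² + 2·-0.36·0.3·0.7·2.81·3.79 = 6.1388 (%²).
σ_p = √6.1388 = 2.478%.
At 95%, z = 1.645.
VaR = 1.645 × 2.478% = 4.076%; on $1,000,000 that is $40,760.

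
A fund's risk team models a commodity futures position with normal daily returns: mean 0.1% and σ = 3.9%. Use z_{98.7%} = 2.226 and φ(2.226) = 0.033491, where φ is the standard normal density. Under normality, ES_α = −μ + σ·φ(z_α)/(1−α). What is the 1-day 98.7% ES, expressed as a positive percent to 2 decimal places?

9.95%

Tail multiplier: φ(z)/(1−α) = 0.033491 / 0.013 = 2.576.
ES = −(0.1%) + 3.9% × 2.576 = 9.946%.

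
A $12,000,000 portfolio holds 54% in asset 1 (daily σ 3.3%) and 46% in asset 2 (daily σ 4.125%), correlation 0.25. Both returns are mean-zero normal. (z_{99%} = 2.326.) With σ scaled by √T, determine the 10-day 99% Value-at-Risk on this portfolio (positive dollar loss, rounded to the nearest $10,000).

σ_p = √(0.54²·3.3² + 0.46²·4.125² + 2·0.25·0.54·0.46·3.3·4.125) = 2.910%.
σ_{10d} = 2.910% × √10 = 9.202%.
VaR = 2.326 × 9.202% = 21.404%; on $12,000,000 that is $2,568,480.

$2,570,000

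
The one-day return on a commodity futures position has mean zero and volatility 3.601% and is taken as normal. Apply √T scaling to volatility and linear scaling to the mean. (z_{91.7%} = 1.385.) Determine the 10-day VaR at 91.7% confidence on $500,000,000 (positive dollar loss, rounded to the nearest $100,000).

σ_{10d} = 3.601% × √10 = 11.387%.
VaR = 1.385 × 11.387% = 15.771%.
On $500,000,000: 0.15771 × $500,000,000 = $78,855,000.

$78,900,000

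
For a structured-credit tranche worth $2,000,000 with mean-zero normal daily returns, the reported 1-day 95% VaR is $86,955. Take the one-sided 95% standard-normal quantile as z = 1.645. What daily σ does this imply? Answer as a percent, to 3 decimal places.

2.643%

VaR as a fraction: $86,955 / $2,000,000 = 4.348%.
σ = VaR / z = 4.348% / 1.645 = 2.643%.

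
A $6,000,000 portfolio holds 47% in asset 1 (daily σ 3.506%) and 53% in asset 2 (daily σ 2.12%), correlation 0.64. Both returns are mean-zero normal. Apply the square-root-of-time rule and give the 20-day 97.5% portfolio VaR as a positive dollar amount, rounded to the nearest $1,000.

σ_p = √(0.47²·3.506² + 0.53²·2.12² + 2·0.64·0.47·0.53·3.506·2.12) = 2.519%.
σ_{20d} = 2.519% × √20 = 11.265%.
z(97.5%) = 1.960.
VaR = 1.960 × 11.265% = 22.079%; on $6,000,000 that is $1,324,740.

$1,325,000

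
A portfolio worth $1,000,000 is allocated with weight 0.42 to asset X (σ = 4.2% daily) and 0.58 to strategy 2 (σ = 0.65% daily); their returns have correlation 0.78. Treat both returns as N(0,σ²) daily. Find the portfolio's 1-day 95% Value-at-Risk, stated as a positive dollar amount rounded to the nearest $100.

σ_p² = 0.42²·4.2² + 0.58²·0.65² + 2·0.78·0.42·0.58·4.2·0.65 = 4.2913 (%²).
σ_p = √4.2913 = 2.072%.
At 95%, z = 1.645.
VaR = 1.645 × 2.072% = 3.408%; on $1,000,000 that is $34,080.

$34,100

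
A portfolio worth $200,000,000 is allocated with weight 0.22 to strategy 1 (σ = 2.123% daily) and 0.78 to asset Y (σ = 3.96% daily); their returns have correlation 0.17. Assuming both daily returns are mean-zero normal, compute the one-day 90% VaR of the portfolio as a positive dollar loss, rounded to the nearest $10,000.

$8,210,000

σ_p² = 0.22²·2.123² + 0.78²·3.96² + 2·0.17·0.22·0.78·2.123·3.96 = 10.2493 (%²).
σ_p = √10.2493 = 3.201%.
At 90%, z = 1.282.
VaR = 1.282 × 3.201% = 4.104%; on $200,000,000 that is $8,208,000.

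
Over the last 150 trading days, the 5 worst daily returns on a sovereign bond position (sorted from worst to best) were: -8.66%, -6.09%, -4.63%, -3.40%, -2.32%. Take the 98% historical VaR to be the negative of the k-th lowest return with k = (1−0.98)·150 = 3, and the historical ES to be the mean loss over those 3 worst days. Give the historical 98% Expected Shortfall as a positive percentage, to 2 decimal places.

The 3 worst returns sum to -19.38%.
ES = −(-19.38%) / 3 = 6.46%.

6.46%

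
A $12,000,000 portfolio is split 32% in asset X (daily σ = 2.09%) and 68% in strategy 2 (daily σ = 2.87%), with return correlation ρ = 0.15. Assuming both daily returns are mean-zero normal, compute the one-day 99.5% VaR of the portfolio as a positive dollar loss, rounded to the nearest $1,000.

$666,000

σ_p² = 0.32²·2.09² + 0.68²·2.87² + 2·0.15·0.32·0.68·2.09·2.87 = 4.6476 (%²).
σ_p = √4.6476 = 2.156%.
At 99.5%, z = 2.576.
VaR = 2.576 × 2.156% = 5.554%; on $12,000,000 that is $666,480.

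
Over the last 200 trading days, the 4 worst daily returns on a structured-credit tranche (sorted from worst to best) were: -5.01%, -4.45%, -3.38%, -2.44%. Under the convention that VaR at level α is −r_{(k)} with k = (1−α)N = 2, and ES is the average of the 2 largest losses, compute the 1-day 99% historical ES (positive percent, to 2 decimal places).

The 2 worst returns sum to -9.46%.
ES = −(-9.46%) / 2 = 4.73%.

4.73%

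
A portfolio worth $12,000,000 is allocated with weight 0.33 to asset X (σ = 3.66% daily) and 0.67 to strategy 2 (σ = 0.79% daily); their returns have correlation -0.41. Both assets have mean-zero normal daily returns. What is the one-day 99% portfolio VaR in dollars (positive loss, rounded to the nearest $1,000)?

$308,000

σ_p² = 0.33²·3.66² + 0.67²·0.79² + 2·-0.41·0.33·0.67·3.66·0.79 = 1.2147 (%²).
σ_p = √1.2147 = 1.102%.
At 99%, z = 2.326.
VaR = 2.326 × 1.102% = 2.563%; on $12,000,000 that is $307,560.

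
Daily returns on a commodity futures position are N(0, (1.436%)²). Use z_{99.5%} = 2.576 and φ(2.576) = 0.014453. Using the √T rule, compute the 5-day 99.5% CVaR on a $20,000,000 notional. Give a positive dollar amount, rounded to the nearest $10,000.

$1,860,000

σ_{5d} = 1.436% × √5 = 3.211%.
ES multiplier = φ(z)/(1−α) = 0.014453/0.005 = 2.891.
ES = 3.211% × 2.891 = 9.283%; on $20,000,000: $1,856,600.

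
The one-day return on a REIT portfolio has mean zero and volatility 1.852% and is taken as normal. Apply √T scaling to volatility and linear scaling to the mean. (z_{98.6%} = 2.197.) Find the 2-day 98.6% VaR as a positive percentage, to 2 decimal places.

σ_{2d} = 1.852% × √2 = 2.619%.
VaR = 2.197 × 2.619% = 5.754%.

5.75%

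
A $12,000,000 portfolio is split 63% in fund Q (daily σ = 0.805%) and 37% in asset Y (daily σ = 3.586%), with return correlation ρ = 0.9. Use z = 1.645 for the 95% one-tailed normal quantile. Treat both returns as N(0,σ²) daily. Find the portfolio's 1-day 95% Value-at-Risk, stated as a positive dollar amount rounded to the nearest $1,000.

$355,000

σ_p² = 0.63²·0.805² + 0.37²·3.586² + 2·0.9·0.63·0.37·0.805·3.586 = 3.2289 (%²).
σ_p = √3.2289 = 1.797%.
VaR = 1.645 × 1.797% = 2.956%; on $12,000,000 that is $354,720.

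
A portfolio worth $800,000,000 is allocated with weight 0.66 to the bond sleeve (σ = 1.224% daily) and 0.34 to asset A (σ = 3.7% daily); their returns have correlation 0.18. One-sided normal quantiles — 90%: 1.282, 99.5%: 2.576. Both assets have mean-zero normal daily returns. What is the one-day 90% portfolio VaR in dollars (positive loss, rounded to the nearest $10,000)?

σ_p² = 0.66²·1.224² + 0.34²·3.7² + 2·0.18·0.66·0.34·1.224·3.7 = 2.6010 (%²).
σ_p = √2.6010 = 1.613%.
VaR = 1.282 × 1.613% = 2.068%; on $800,000,000 that is $16,544,000.

$16,540,000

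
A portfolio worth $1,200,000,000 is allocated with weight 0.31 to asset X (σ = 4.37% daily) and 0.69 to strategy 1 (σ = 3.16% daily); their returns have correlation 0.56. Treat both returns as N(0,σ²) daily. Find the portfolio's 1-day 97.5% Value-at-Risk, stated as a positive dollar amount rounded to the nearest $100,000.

$74,000,000

σ_p² = 0.31²·4.37² + 0.69²·3.16² + 2·0.56·0.31·0.69·4.37·3.16 = 9.8976 (%²).
σ_p = √9.8976 = 3.146%.
At 97.5%, z = 1.960.
VaR = 1.960 × 3.146% = 6.166%; on $1,200,000,000 that is $73,992,000.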